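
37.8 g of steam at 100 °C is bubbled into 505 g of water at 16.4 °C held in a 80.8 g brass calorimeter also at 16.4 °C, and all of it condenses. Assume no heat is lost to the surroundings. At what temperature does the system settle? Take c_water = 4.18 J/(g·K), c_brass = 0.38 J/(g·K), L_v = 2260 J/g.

Conservation of energy gives ΣQ = 0:
latent heat released on condensation: 37.8×2260 = 85428
  condensed water 100 °C→T: 158(T − 100)
  original water: 2110.9(T − 16.4)
  brass cup: 80.8×0.38×(T − 16.4) = 30.7(T − 16.4)
2299.6 T = 85428 + 15800 + 35122 = 136351
T ≈ 59.29 °C (< 100 °C, so full condensation is consistent).

T_f ≈ 59.3 °C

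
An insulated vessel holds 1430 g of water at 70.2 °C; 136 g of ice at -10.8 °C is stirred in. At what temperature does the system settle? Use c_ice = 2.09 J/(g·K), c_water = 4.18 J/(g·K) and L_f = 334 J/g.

T_f ≈ 56.7 °C

Energy balance with sensible and latent terms:
ice -10.8→0 °C: 136·2.09·10.8 = 3069.8
  fusion: m_ice L_f = 136·334 = 45424
  meltwater 0→T: 136·4.18·T = 568.48 T
  water: 5977.4(T − 70.2)
6545.9 T = 419613 − 48494 = 371120
T ≈ 56.70 °C — above 0 °C, consistent with complete melting.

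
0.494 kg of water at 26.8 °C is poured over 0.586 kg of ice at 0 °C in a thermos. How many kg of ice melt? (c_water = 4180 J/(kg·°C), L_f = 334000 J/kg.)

m_melted ≈ 0.166 kg

Cooling the water to 0 °C releases 0.494×4180×26.8 = 55340 J.
To melt every bit of ice: 0.586×334000 = 195724 J.
Since 55340 < 195724 J, not all the ice melts; equilibrium is at 0 °C.
m_melted×334000 = 55340  ⇒  m_melted ≈ 0.1657 kg.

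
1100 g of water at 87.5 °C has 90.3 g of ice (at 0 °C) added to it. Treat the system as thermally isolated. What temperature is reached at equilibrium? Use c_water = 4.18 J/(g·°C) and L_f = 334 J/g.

T_f ≈ 74.8 °C

Energy conservation, ΣQ = 0:
fusion: m_ice L_f = 90.3×334 = 30160; warm the meltwater: 377.45 T; water cools: 1100×4.18×(T − 87.5) = 4598(T − 87.5)
4975.5 T = 402325 − 30160 = 372165
T ≈ 74.80 °C — above 0 °C, consistent with complete melting.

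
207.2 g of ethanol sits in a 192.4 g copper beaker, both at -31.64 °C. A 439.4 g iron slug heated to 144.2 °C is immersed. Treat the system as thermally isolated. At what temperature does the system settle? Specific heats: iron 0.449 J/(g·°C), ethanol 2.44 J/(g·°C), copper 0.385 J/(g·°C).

Heat gained plus heat lost sum to zero:
439.4·0.449·(T − 144.2) + 207.2·2.44·(T − (-31.64)) + 192.4·0.385·(T − (-31.64)) = 0
197.29(T − 144.2) + 505.57(T − (-31.64)) + 74.07(T − (-31.64)) = 0
(197.29 + 505.57 + 74.07) T = 197.29·144.2 + 505.57·(-31.64) + 74.07·(-31.64)
T = 10109 / 776.93 = 13 °C

T_f ≈ 13.0 °C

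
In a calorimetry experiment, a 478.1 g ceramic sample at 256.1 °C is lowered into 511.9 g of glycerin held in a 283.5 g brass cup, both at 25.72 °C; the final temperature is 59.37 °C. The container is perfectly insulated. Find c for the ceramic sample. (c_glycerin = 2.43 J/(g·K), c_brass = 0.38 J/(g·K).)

c ≈ 0.484 J/(g·K)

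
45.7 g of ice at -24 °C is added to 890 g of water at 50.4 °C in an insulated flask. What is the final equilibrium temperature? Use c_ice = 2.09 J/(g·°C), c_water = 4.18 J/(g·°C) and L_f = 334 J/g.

T_f ≈ 43.4 °C

Setting the total heat transfer to zero:
ice -24→0 °C: 45.7·2.09·24 = 2292.3
  fusion: m_ice L_f = 45.7·334 = 15264
  warm the meltwater: 191.03 T
  water: 3720.2(T − 50.4)
3911.2 T = 187498 − 17556 = 169942
T ≈ 43.45 °C — above 0 °C, consistent with complete melting.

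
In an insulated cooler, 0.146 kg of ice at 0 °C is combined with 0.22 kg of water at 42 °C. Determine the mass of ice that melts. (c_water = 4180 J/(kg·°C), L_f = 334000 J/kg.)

m_melted ≈ 0.116 kg

Water can give up m c ΔT = 0.22·4180·42 = 38623 J before reaching 0 °C.
Fully melting the ice requires m_ice L_f = 0.146·334000 = 48764 J.
That's not enough to melt it all — equilibrium is at 0 °C with ice remaining.
m_melt = 38623 / L_f = 0.1156 kg.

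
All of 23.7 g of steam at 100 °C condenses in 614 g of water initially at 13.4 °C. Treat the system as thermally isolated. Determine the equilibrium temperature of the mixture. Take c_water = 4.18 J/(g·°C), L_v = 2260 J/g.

T_f ≈ 36.7 °C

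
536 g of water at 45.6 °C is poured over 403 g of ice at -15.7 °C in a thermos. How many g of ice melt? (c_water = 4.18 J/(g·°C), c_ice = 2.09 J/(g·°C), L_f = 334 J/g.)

Heat available from the water dropping to 0 °C: 536·4.18·45.6 = 102166 J.
Of that, 403·2.09·15.7 = 13224 J goes to bring the ice to 0 °C, leaving 88942 J.
To melt every bit of ice: 403·334 = 134602 J.
88942 J < 134602 J, so only part of the ice melts and the system sits at 0 °C.
Mass melted = 88942/334 ≈ 266.3 g.

m_melted ≈ 266 g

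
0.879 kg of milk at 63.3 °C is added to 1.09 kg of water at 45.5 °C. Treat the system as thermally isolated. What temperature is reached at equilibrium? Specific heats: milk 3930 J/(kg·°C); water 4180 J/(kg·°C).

T_f ≈ 53.2 °C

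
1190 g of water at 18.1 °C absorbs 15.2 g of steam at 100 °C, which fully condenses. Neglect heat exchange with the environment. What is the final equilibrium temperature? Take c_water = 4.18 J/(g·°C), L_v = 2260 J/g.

T_f ≈ 26.0 °C

Taking heat into each body as positive, Σ m c ΔT = 0:
steam→water at 100 °C releases m L_v = 15.2×2260 = 34352; condensed water 100 °C→T: 63.54(T − 100); original water: 4974.2(T − 18.1)
5037.7 T = 34352 + 6353.6 + 90033 = 130739
T ≈ 25.95 °C (< 100 °C, so full condensation is consistent).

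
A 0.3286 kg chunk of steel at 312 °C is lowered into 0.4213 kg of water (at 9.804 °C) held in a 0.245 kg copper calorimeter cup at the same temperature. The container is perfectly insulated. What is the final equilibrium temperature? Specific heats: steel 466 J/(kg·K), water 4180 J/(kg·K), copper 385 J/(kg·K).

Energy conservation, ΣQ = 0:
0.3286·466·(T − 312) + 0.4213·4180·(T − 9.804) + 0.245·385·(T − 9.804) = 0
153.13(T − 312) + 1761(T − 9.804) + 94.33(T − 9.804) = 0
2008.5 T = 65966
T ≈ 32.84 °C

T_f ≈ 32.8 °C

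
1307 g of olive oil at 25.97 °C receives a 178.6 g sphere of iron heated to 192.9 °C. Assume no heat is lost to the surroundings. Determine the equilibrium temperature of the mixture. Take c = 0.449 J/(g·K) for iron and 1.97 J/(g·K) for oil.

T_f ≈ 31.0 °C

T_f = Σ m_i c_i T_i / Σ m_i c_i:
T_f = (80.19*192.9 + 2574.8*25.97) / (80.19 + 2574.8)
    = 82336 / 2655 ≈ 31.01 °C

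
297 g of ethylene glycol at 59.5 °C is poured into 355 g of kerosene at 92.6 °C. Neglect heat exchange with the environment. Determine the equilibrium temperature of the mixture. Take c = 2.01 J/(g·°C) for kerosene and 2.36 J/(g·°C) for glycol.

With ΣQ=0 the equilibrium temperature is the m·c-weighted mean:
T_f = (713.55×92.6 + 700.92×59.5) / (713.55 + 700.92)
    = 107779 / 1414.5 ≈ 76.20 °C

T_f ≈ 76.2 °C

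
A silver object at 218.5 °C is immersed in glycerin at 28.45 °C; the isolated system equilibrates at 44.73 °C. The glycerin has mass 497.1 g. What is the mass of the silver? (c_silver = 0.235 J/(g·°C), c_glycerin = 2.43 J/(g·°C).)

m ≈ 482 g

Energy conservation, ΣQ = 0:
m×0.235×(44.73 − 218.5) + 497.1×2.43×(44.73 − 28.45) = 0
-40.84 m = -19665
m = -19665/-40.84 ≈ 481.6 g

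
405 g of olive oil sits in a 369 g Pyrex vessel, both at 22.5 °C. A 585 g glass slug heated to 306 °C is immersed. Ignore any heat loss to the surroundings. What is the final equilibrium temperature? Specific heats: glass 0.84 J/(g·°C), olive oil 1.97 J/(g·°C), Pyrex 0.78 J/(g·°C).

T_f ≈ 110.8 °C

Heat gained plus heat lost sum to zero:
585·0.84·(T − 306) + 405·1.97·(T − 22.5) + 369·0.78·(T − 22.5) = 0
(491.4 + 797.85 + 287.82) T = 491.4·306 + 797.85·22.5 + 287.82·22.5
T = 174796/1577.1 ≈ 110.84 °C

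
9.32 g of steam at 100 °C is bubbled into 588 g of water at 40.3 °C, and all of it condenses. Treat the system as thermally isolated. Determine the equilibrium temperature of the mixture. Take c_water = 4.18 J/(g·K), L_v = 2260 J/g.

T_f ≈ 49.7 °C

Setting the total heat transfer to zero:
latent heat released on condensation: 9.32·2260 = 21063
  condensed water 100 °C→T: 38.96(T − 100)
  water warms: 588·4.18·(T − 40.3) = 2457.8(T − 40.3)
2496.8 T = 21063 + 3895.8 + 99051 = 124010
T ≈ 49.67 °C — below 100 °C, confirming all the steam condensed.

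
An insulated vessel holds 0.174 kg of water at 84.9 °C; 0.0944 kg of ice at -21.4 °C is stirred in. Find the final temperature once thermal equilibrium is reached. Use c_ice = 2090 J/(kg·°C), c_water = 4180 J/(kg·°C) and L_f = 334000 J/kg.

T_f ≈ 23.2 °C

Let T be the final temperature. ΣQ_i = 0:
ice -21.4→0 °C: 0.0944·2090·21.4 = 4222.1; fusion: m_ice L_f = 0.0944·334000 = 31530; meltwater 0→T: 0.0944·4180·T = 394.59 T; water cools: 0.174·4180·(T − 84.9) = 727.32(T − 84.9)
1121.9 T = 61749 − 35752 = 25998
T ≈ 23.17 °C. Since T > 0 °C, the all-ice-melts assumption holds.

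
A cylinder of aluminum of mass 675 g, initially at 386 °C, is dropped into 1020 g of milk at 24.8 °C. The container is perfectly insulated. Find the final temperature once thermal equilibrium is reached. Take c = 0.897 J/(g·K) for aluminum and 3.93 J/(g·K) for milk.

T_f ≈ 72.2 °C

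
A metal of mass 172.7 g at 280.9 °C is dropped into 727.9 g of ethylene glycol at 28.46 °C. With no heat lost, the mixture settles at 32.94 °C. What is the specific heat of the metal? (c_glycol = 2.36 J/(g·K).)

c ≈ 0.18 J/(g·K)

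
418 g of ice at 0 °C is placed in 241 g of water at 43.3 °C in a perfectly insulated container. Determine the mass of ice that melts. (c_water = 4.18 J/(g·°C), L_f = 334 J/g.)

m_melted ≈ 131 g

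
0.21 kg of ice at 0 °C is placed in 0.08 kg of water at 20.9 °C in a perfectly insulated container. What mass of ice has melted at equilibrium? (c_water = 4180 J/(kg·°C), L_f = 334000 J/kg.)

m_melted ≈ 0.0209 kg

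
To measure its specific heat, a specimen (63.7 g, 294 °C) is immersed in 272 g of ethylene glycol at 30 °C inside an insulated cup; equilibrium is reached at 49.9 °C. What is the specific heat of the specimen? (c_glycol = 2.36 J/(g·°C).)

c ≈ 0.822 J/(g·°C)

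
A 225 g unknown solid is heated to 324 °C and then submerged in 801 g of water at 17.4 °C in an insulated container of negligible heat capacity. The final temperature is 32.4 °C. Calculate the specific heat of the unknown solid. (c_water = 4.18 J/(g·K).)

c ≈ 0.765 J/(g·K)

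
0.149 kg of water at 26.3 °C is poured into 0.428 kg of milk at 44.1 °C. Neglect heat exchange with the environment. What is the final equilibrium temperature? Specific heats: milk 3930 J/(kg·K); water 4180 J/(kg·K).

T_f ≈ 39.3 °C

Setting the total heat transfer to zero:
0.428*3930*(T − 44.1) + 0.149*4180*(T − 26.3) = 0
1682(T − 44.1) + 622.82(T − 26.3) = 0
(1682 + 622.82) T = 1682*44.1 + 622.82*26.3
T ≈ 39.29 °C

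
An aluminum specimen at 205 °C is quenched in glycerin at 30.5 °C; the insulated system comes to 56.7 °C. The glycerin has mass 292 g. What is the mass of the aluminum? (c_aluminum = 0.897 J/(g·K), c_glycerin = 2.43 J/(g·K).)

m ≈ 140 g

Conservation of energy gives ΣQ = 0:
m×0.897×(56.7 − 205) + 292×2.43×(56.7 − 30.5) = 0
-133.03 m = -18590
m = -18590/-133.03 ≈ 139.8 g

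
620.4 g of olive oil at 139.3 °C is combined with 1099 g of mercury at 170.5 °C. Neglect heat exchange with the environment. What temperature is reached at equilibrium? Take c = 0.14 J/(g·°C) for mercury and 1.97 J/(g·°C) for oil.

T_f ≈ 142.8 °C

Heat lost by the mercury equals heat gained by the oil:
1099×0.14×(170.5 − T) = 620.4×1.97×(T − 139.3)
153.86(170.5 − T) = 1222.2(T − 139.3)
1376 T = 196484  ⇒  T ≈ 142.79 °C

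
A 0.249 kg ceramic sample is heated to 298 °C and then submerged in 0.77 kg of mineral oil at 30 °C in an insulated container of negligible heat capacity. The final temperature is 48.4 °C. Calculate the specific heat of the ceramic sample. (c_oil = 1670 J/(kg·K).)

c ≈ 381 J/(kg·K)

Conservation of energy gives ΣQ = 0:
0.249·c·(48.4 − 298) + 0.77·1670·(48.4 − 30) = 0
-62.15 c = -23661
c = -23661/-62.15 ≈ 380.7 J/(kg·K)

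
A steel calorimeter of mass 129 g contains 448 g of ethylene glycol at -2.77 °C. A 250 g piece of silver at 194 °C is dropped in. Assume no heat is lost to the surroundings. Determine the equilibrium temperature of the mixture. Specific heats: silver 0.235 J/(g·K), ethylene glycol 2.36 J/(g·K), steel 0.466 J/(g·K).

T_f ≈ 7.1 °C

T_f is the heat-capacity-weighted average of the initial temperatures:
T_f = (58.75×194 + 1057.3×(-2.77) + 60.11×(-2.77)) / (58.75 + 1057.3 + 60.11)
    = 8302.3 / 1176.1 ≈ 7.06 °C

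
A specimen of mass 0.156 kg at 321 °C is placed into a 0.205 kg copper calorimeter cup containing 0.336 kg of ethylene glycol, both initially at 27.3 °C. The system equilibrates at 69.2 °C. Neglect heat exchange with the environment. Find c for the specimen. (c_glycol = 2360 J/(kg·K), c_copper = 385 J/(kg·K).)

Heat gained plus heat lost sum to zero:
0.156·c·(69.2 − 321) + 0.336·2360·(69.2 − 27.3) + 0.205·385·(69.2 − 27.3) = 0
-39.28 c = -36532
c = -36532/-39.28 ≈ 930 J/(kg·K)

c ≈ 930 J/(kg·K)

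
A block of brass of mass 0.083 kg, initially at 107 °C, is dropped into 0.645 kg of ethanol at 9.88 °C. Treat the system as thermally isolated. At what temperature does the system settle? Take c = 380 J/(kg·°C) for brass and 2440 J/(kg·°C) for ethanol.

T_f ≈ 11.8 °C

T_f = Σ m_i c_i T_i / Σ m_i c_i:
T_f = (31.54×107 + 1573.8×9.88) / (31.54 + 1573.8)
    = 18924 / 1605.3 ≈ 11.79 °C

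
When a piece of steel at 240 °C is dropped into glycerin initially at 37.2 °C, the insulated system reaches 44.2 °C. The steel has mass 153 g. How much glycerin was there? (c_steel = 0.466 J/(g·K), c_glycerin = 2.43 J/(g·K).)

Heat gained plus heat lost sum to zero:
153×0.466×(44.2 − 240) + m×2.43×(44.2 − 37.2) = 0
17.01 m = 13960
m = 13960/17.01 ≈ 820.7 g

m ≈ 821 g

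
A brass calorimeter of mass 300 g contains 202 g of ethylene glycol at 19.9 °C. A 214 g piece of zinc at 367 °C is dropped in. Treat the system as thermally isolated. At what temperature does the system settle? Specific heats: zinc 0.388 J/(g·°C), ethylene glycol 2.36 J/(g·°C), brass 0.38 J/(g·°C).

T_f ≈ 62.7 °C

Conservation of energy gives ΣQ = 0:
214·0.388·(T − 367) + 202·2.36·(T − 19.9) + 300·0.38·(T − 19.9) = 0
83.03(T − 367) + 476.72(T − 19.9) + 114(T − 19.9) = 0
673.75 T = 42228
T ≈ 62.68 °C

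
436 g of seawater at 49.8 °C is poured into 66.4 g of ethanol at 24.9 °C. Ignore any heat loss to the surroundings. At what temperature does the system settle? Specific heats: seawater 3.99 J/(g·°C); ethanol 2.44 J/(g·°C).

T_f is the heat-capacity-weighted average of the initial temperatures:
T_f = (1739.6·49.8 + 162.02·24.9) / (1739.6 + 162.02)
    = 90668 / 1901.7 ≈ 47.68 °C

T_f ≈ 47.7 °C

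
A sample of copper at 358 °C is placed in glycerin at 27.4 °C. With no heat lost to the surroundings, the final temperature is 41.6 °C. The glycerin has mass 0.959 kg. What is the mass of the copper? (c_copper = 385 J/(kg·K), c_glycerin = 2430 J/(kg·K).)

m ≈ 0.272 kg

Heat lost by the copper = heat gained by the glycerin:
m·385·(358 − 41.6) = 0.959·2430·(41.6 − 27.4)
121814 m = 33091  ⇒  m ≈ 0.2717 kg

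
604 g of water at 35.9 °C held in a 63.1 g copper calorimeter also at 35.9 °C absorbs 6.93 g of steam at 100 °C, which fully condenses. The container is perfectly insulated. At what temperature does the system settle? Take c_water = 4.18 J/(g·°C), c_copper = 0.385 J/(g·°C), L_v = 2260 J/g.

Setting the total heat transfer to zero:
condense steam: −6.93·2260 = −15662
  condensate cools 100→T: 6.93·4.18·(T − 100) = 28.97(T − 100)
  original water: 2524.7(T − 35.9)
  cup: 24.29(T − 35.9)
2578 T = 15662 + 2896.7 + 91510 = 110068
T ≈ 42.70 °C (< 100 °C, so full condensation is consistent).

T_f ≈ 42.7 °C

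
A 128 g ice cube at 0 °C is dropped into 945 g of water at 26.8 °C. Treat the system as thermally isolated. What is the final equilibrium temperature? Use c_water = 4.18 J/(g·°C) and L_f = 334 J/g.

T_f ≈ 14.1 °C

Net heat exchanged in the isolated system is zero:
fusion: m_ice L_f = 128×334 = 42752; meltwater 0→T: 128×4.18×T = 535.04 T; water: 3950.1(T − 26.8)
4485.1 T = 105863 − 42752 = 63111
T ≈ 14.07 °C. Since T > 0 °C, the all-ice-melts assumption holds.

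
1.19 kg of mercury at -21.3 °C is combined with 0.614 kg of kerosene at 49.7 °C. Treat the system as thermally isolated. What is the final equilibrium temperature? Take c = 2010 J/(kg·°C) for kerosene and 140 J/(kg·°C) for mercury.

T_f ≈ 41.3 °C

T_f is the heat-capacity-weighted average of the initial temperatures:
T_f = (1234.1×49.7 + 166.6×(-21.3)) / (1234.1 + 166.6)
    = 57788 / 1400.7 ≈ 41.26 °C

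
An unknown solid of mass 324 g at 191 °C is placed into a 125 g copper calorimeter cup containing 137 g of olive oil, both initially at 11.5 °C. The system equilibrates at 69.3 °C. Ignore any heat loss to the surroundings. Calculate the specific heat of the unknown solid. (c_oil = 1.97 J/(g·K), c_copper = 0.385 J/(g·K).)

c ≈ 0.466 J/(g·K)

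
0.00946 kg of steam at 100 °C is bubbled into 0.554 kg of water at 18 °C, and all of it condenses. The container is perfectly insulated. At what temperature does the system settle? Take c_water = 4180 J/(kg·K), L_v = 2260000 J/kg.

T_f ≈ 28.5 °C

Energy balance with sensible and latent terms:
latent heat released on condensation: 0.00946×2260000 = 21380; condensed water 100 °C→T: 39.54(T − 100); water warms: 0.554×4180×(T − 18) = 2315.7(T − 18)
2355.3 T = 21380 + 3954.3 + 41683 = 67017
T ≈ 28.45 °C — below 100 °C, confirming all the steam condensed.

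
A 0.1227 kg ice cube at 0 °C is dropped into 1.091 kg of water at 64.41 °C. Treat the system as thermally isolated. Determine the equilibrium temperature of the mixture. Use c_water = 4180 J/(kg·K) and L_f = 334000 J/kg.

T_f ≈ 49.8 °C

Setting the total heat transfer to zero:
fusion: m_ice L_f = 0.1227×334000 = 40982
  warm the meltwater: 512.89 T
  water cools: 1.091×4180×(T − 64.41) = 4560.4(T − 64.41)
5073.3 T = 293734 − 40982 = 252752
T ≈ 49.82 °C. Since T > 0 °C, the all-ice-melts assumption holds.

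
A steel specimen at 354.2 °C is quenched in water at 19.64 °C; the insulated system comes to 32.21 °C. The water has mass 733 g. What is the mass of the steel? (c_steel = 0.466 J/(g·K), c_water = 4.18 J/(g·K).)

m ≈ 257 g

Heat lost by the steel = heat gained by the water:
m×0.466×(354.2 − 32.21) = 733×4.18×(32.21 − 19.64)
150.05 m = 38514  ⇒  m ≈ 256.7 g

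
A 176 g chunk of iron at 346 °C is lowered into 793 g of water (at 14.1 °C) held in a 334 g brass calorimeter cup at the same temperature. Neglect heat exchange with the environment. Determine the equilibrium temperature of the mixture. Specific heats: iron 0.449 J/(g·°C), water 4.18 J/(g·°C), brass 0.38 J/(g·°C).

Setting the total heat transfer to zero:
176·0.449·(T − 346) + 793·4.18·(T − 14.1) + 334·0.38·(T − 14.1) = 0
(79.02 + 3314.7 + 126.92) T = 79.02·346 + 3314.7·14.1 + 126.92·14.1
T = 75870 / 3520.7 = 21.5 °C

T_f ≈ 21.5 °C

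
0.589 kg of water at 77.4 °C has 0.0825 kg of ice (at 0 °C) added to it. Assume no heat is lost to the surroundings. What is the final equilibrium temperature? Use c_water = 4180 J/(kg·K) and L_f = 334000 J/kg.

T_f ≈ 58.1 °C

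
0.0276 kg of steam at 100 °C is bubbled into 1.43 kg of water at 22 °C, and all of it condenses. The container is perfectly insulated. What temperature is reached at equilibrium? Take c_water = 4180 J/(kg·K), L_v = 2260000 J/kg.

T_f ≈ 33.7 °C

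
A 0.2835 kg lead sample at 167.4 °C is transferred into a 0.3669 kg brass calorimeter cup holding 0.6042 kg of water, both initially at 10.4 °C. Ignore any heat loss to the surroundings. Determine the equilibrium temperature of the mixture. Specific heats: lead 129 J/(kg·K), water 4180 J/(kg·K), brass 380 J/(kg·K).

T_f ≈ 12.5 °C

Heat gained plus heat lost sum to zero:
0.2835×129×(T − 167.4) + 0.6042×4180×(T − 10.4) + 0.3669×380×(T − 10.4) = 0
36.57(T − 167.4) + 2525.6(T − 10.4) + 139.42(T − 10.4) = 0
(36.57 + 2525.6 + 139.42) T = 36.57×167.4 + 2525.6×10.4 + 139.42×10.4
T = 33838/2701.5 ≈ 12.53 °C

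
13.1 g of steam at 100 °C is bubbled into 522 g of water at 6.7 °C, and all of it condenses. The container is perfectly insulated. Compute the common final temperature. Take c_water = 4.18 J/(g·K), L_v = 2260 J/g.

Taking heat into each body as positive, Σ m c ΔT = 0:
steam→water at 100 °C releases m L_v = 13.1×2260 = 29606; condensed water 100 °C→T: 54.76(T − 100); original water: 2182(T − 6.7)
2236.7 T = 29606 + 5475.8 + 14619 = 49701
T ≈ 22.22 °C, under the boiling point, so the assumption holds.

T_f ≈ 22.2 °C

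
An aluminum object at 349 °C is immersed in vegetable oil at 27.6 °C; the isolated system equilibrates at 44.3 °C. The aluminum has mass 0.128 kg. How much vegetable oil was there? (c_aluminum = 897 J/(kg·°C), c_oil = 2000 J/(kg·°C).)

m ≈ 1.05 kg

Let T be the final temperature. ΣQ_i = 0:
0.128·897·(44.3 − 349) + m·2000·(44.3 − 27.6) = 0
33400 m = 34984
m = 34984/33400 ≈ 1.047 kg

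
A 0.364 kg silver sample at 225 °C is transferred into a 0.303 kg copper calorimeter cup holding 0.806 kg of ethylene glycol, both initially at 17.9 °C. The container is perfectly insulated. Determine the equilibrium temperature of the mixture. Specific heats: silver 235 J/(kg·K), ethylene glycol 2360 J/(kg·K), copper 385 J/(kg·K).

T_f is the heat-capacity-weighted average of the initial temperatures:
T_f = (85.54×225 + 1902.2×17.9 + 116.66×17.9) / (85.54 + 1902.2 + 116.66)
    = 55383 / 2104.4 ≈ 26.32 °C

T_f ≈ 26.3 °C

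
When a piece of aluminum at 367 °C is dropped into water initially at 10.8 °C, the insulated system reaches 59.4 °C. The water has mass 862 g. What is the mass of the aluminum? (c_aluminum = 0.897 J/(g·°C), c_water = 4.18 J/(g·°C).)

m ≈ 635 g

Conservation of energy gives ΣQ = 0:
m·0.897·(59.4 − 367) + 862·4.18·(59.4 − 10.8) = 0
-275.92 m = -175114
m = -175114/-275.92 ≈ 634.7 g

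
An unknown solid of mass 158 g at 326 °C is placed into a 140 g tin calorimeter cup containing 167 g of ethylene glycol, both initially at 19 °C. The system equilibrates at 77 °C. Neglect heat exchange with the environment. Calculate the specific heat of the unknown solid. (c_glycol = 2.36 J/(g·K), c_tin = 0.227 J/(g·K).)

Heat gained plus heat lost sum to zero:
158×c×(77 − 326) + 167×2.36×(77 − 19) + 140×0.227×(77 − 19) = 0
-39342 c = -24702
c = -24702/-39342 ≈ 0.6279 J/(g·K)

c ≈ 0.628 J/(g·K)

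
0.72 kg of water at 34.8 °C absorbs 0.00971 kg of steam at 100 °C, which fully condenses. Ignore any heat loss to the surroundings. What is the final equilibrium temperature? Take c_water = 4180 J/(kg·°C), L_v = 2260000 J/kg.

Energy balance with sensible and latent terms:
condense steam: −0.00971×2260000 = −21945; condensate cools 100→T: 0.00971×4180×(T − 100) = 40.59(T − 100); water warms: 0.72×4180×(T − 34.8) = 3009.6(T − 34.8)
3050.2 T = 21945 + 4058.8 + 104734 = 130737
T ≈ 42.86 °C, under the boiling point, so the assumption holds.

T_f ≈ 42.9 °C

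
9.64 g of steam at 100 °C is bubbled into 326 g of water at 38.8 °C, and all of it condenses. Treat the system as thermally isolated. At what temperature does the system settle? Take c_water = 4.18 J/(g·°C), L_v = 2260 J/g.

T_f ≈ 56.1 °C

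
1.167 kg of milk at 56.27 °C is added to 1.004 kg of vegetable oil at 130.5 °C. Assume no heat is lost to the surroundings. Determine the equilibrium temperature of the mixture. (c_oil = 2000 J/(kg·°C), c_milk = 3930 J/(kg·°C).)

T_f ≈ 78.9 °C

Heat gained plus heat lost sum to zero:
1.004×2000×(T − 130.5) + 1.167×3930×(T − 56.27) = 0
2008(T − 130.5) + 4586.3(T − 56.27) = 0
6594.3 T = 520116
T = 520116/6594.3 ≈ 78.87 °C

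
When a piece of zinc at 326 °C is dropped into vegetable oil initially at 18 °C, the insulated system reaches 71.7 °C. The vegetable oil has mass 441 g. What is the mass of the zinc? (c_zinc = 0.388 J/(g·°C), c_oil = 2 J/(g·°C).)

Energy conservation, ΣQ = 0:
m×0.388×(71.7 − 326) + 441×2×(71.7 − 18) = 0
-98.67 m = -47363
m = -47363/-98.67 ≈ 480 g

m ≈ 480 g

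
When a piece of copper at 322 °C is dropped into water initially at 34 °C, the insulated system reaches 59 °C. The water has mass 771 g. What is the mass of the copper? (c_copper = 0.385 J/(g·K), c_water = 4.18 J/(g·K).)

Conservation of energy gives ΣQ = 0:
m·0.385·(59 − 322) + 771·4.18·(59 − 34) = 0
-101.25 m = -80570
m = -80570/-101.25 ≈ 795.7 g

m ≈ 796 g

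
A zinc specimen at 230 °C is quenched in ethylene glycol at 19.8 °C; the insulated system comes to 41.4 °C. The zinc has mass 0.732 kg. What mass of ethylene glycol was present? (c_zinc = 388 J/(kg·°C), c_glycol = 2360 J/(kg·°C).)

m ≈ 1.05 kg

Heat gained plus heat lost sum to zero:
0.732·388·(41.4 − 230) + m·2360·(41.4 − 19.8) = 0
50976 m = 53565
m = 53565/50976 ≈ 1.051 kg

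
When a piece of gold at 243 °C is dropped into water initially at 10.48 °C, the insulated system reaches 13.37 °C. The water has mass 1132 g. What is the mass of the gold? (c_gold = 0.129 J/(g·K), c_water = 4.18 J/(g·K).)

|Q_gold| = |Q_water|:
m×0.129×(243 − 13.37) = 1132×4.18×(13.37 − 10.48)
29.62 m = 13675  ⇒  m ≈ 461.6 g

m ≈ 462 g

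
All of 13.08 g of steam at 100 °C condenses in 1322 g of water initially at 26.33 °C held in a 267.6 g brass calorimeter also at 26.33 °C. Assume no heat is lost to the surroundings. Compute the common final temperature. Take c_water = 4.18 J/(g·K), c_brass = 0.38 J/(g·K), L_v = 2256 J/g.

T_f ≈ 32.2 °C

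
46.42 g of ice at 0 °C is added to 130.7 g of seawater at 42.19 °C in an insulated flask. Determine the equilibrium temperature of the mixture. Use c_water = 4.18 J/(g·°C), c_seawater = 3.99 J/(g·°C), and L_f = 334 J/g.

T_f ≈ 9.1 °C

Net heat exchanged in the isolated system is zero:
melt ice: 46.42·334 = 15504; meltwater 0→T: 46.42·4.18·T = 194.04 T; seawater: 521.49(T − 42.19)
715.53 T = 22002 − 15504 = 6497.5
T ≈ 9.08 °C — above 0 °C, consistent with complete melting.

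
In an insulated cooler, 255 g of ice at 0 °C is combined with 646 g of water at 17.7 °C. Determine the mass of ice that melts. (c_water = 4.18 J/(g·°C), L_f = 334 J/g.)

m_melted ≈ 143 g

Heat available from the water dropping to 0 °C: 646×4.18×17.7 = 47795 J.
Fully melting the ice requires m_ice L_f = 255×334 = 85170 J.
That's not enough to melt it all — equilibrium is at 0 °C with ice remaining.
m_melted×334 = 47795  ⇒  m_melted ≈ 143.1 g.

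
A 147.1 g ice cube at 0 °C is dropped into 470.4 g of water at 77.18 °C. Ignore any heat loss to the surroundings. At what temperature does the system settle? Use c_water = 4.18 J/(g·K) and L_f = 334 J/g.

T_f ≈ 39.8 °C

Setting the total heat transfer to zero:
latent heat to melt: 147.1·334 = 49131; warm the meltwater: 614.88 T; water: 1966.3(T − 77.18)
2581.1 T = 151757 − 49131 = 102625
T ≈ 39.76 °C. Since T > 0 °C, the all-ice-melts assumption holds.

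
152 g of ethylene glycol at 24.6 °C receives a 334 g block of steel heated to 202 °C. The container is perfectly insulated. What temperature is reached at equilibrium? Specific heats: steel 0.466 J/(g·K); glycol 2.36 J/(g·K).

T_f ≈ 78.3 °C

Taking heat into each body as positive, Σ m c ΔT = 0:
334*0.466*(T − 202) + 152*2.36*(T − 24.6) = 0
155.64(T − 202) + 358.72(T − 24.6) = 0
514.36 T = 40265
T = 40265 / 514.36 = 78.3 °C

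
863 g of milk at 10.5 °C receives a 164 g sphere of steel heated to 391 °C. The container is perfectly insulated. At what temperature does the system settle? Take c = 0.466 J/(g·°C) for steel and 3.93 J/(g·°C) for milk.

T_f ≈ 18.9 °C

Heat gained plus heat lost sum to zero:
164·0.466·(T − 391) + 863·3.93·(T − 10.5) = 0
76.42(T − 391) + 3391.6(T − 10.5) = 0
3468 T = 65493
T = 65493/3468 ≈ 18.89 °C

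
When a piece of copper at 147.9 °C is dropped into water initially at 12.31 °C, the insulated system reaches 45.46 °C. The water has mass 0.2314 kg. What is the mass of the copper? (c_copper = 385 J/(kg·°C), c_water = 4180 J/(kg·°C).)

m ≈ 0.813 kg

Taking heat into each body as positive, Σ m c ΔT = 0:
m·385·(45.46 − 147.9) + 0.2314·4180·(45.46 − 12.31) = 0
-39439 m = -32064
m = -32064/-39439 ≈ 0.813 kg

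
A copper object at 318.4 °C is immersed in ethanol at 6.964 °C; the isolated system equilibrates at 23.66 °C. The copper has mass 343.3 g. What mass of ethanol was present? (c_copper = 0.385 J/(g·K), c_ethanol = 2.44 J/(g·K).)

Setting the total heat transfer to zero:
343.3·0.385·(23.66 − 318.4) + m·2.44·(23.66 − 6.964) = 0
40.74 m = 38956
m = 38956/40.74 ≈ 956.2 g

m ≈ 956 g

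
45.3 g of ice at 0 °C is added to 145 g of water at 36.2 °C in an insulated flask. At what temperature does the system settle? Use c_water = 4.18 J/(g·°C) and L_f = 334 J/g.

T_f ≈ 8.6 °C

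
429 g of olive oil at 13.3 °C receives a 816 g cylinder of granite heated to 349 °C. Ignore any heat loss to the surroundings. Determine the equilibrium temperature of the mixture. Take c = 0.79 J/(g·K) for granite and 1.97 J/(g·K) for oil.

T_f ≈ 158.6 °C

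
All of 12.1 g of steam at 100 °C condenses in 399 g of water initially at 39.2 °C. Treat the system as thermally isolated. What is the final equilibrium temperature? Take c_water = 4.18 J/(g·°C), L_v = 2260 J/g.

T_f ≈ 56.9 °C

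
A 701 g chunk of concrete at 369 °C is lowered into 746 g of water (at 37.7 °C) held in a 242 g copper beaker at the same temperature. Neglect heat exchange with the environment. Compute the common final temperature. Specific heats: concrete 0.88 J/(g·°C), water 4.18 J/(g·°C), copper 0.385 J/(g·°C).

T_f ≈ 91.1 °C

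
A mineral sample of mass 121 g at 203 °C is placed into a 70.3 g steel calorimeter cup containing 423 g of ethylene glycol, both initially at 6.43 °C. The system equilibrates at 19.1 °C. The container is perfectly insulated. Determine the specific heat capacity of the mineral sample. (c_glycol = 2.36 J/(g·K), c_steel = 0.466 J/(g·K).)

c ≈ 0.587 J/(g·K)

Heat gained plus heat lost sum to zero:
121·c·(19.1 − 203) + 423·2.36·(19.1 − 6.43) + 70.3·0.466·(19.1 − 6.43) = 0
-22252 c = -13063
c = -13063/-22252 ≈ 0.5871 J/(g·K)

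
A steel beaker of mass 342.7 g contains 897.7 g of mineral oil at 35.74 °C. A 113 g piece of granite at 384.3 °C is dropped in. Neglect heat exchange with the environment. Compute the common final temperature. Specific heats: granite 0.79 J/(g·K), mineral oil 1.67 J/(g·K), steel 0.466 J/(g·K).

T_f ≈ 53.5 °C

Let T be the final temperature. ΣQ_i = 0:
113×0.79×(T − 384.3) + 897.7×1.67×(T − 35.74) + 342.7×0.466×(T − 35.74) = 0
89.27(T − 384.3) + 1499.2(T − 35.74) + 159.7(T − 35.74) = 0
1748.1 T = 93594
T = 93594/1748.1 ≈ 53.54 °C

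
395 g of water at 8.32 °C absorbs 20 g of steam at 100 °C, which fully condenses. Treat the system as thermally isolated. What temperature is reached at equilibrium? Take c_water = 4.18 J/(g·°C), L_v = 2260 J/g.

T_f ≈ 38.8 °C

Conservation of energy gives ΣQ = 0:
condense steam: −20·2260 = −45200
  condensate cools 100→T: 20·4.18·(T − 100) = 83.6(T − 100)
  original water: 1651.1(T − 8.32)
1734.7 T = 45200 + 8360 + 13737 = 67297
T ≈ 38.79 °C, under the boiling point, so the assumption holds.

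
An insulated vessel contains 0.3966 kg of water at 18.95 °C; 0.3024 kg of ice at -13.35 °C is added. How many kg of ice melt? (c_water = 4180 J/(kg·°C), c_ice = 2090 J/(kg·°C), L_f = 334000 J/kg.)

Water can give up m c ΔT = 0.3966·4180·18.95 = 31415 J before reaching 0 °C.
Of that, 0.3024·2090·13.35 = 8437.4 J goes to bring the ice to 0 °C, leaving 22978 J.
To melt every bit of ice: 0.3024·334000 = 101002 J.
That's not enough to melt it all — equilibrium is at 0 °C with ice remaining.
Mass melted = 22978/334000 ≈ 0.0688 kg.

m_melted ≈ 0.0688 kg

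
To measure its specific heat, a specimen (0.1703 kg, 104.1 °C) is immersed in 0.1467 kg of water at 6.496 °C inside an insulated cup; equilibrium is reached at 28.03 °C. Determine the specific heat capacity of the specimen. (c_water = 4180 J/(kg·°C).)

c ≈ 1020 J/(kg·°C)

Heat gained plus heat lost sum to zero:
0.1703·c·(28.03 − 104.1) + 0.1467·4180·(28.03 − 6.496) = 0
-12.95 c = -13205
c = -13205/-12.95 ≈ 1019 J/(kg·°C)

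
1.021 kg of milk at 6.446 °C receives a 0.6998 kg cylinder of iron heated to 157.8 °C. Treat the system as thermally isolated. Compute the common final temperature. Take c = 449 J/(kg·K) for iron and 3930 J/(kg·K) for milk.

T_f ≈ 17.4 °C

Setting the total heat transfer to zero:
0.6998×449×(T − 157.8) + 1.021×3930×(T − 6.446) = 0
4326.7 T = 75447
T = 75447 / 4326.7 = 17.4 °C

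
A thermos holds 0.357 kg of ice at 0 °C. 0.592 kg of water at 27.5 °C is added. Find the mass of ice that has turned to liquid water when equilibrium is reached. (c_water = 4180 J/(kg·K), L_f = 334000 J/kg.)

m_melted ≈ 0.204 kg

Heat available from the water dropping to 0 °C: 0.592·4180·27.5 = 68050 J.
To melt every bit of ice: 0.357·334000 = 119238 J.
That's not enough to melt it all — equilibrium is at 0 °C with ice remaining.
m_melt = 68050 / L_f = 0.2037 kg.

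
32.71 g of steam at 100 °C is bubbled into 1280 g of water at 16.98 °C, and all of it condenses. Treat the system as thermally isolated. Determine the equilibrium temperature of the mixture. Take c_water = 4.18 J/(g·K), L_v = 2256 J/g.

Let T be the final temperature. ΣQ_i = 0:
condense steam: −32.71·2256 = −73794; condensate cools 100→T: 32.71·4.18·(T − 100) = 136.73(T − 100); original water: 5350.4(T − 16.98)
5487.1 T = 73794 + 13673 + 90850 = 178316
T ≈ 32.50 °C — below 100 °C, confirming all the steam condensed.

T_f ≈ 32.5 °C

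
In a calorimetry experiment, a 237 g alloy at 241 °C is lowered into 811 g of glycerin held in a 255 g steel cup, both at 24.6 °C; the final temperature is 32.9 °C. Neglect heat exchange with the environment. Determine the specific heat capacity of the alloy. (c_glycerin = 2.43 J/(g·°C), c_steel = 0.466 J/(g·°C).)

Taking heat into each body as positive, Σ m c ΔT = 0:
237·c·(32.9 − 241) + 811·2.43·(32.9 − 24.6) + 255·0.466·(32.9 − 24.6) = 0
-49320 c = -17343
c = -17343/-49320 ≈ 0.3517 J/(g·°C)

c ≈ 0.352 J/(g·°C)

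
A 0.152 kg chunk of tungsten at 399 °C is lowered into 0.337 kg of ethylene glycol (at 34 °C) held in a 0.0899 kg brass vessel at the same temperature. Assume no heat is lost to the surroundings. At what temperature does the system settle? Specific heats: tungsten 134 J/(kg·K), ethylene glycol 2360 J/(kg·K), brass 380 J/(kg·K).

T_f ≈ 42.7 °C

T_f is the heat-capacity-weighted average of the initial temperatures:
T_f = (20.37×399 + 795.32×34 + 34.16×34) / (20.37 + 795.32 + 34.16)
    = 36329 / 849.85 ≈ 42.75 °C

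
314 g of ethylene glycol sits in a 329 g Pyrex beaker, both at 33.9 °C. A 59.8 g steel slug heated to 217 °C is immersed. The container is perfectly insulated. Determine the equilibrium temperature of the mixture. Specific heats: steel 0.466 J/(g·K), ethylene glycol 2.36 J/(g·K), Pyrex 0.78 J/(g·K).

T_f ≈ 38.9 °C

T_f is the heat-capacity-weighted average of the initial temperatures:
T_f = (27.87·217 + 741.04·33.9 + 256.62·33.9) / (27.87 + 741.04 + 256.62)
    = 39868 / 1025.5 ≈ 38.88 °C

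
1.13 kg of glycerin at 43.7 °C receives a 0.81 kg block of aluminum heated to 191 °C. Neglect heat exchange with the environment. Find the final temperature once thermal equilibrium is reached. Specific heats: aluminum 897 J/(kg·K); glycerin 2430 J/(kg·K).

T_f ≈ 74.5 °C

With ΣQ=0 the equilibrium temperature is the m·c-weighted mean:
T_f = (726.57·191 + 2745.9·43.7) / (726.57 + 2745.9)
    = 258771 / 3472.5 ≈ 74.52 °C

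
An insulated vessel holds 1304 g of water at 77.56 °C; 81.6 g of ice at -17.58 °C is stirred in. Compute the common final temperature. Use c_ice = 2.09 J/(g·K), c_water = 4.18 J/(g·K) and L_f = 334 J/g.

T_f ≈ 67.8 °C

Setting the total heat transfer to zero:
ice -17.58→0 °C: 81.6·2.09·17.58 = 2998.2; fusion: m_ice L_f = 81.6·334 = 27254; meltwater 0→T: 81.6·4.18·T = 341.09 T; water cools: 1304·4.18·(T − 77.56) = 5450.7(T − 77.56)
5791.8 T = 422758 − 30253 = 392505
T ≈ 67.77 °C (positive, so assuming full melt was valid).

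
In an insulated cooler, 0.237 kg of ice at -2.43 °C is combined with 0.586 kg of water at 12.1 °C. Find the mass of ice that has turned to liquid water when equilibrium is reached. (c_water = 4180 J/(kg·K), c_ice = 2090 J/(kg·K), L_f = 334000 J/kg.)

Heat available from the water dropping to 0 °C: 0.586·4180·12.1 = 29639 J.
Warming the ice to 0 °C takes 0.237·2090·2.43 = 1203.7 J, leaving 28435 J for melting.
Fully melting the ice requires m_ice L_f = 0.237·334000 = 79158 J.
28435 J < 79158 J, so only part of the ice melts and the system sits at 0 °C.
m_melted·334000 = 28435  ⇒  m_melted ≈ 0.08513 kg.

m_melted ≈ 0.0851 kg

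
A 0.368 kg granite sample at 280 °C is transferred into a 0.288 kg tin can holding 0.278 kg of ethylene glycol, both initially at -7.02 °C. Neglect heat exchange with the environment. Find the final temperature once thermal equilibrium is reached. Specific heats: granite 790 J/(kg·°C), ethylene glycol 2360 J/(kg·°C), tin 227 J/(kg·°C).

With ΣQ=0 the equilibrium temperature is the m·c-weighted mean:
T_f = (290.72×280 + 656.08×(-7.02) + 65.38×(-7.02)) / (290.72 + 656.08 + 65.38)
    = 76337 / 1012.2 ≈ 75.42 °C

T_f ≈ 75.4 °C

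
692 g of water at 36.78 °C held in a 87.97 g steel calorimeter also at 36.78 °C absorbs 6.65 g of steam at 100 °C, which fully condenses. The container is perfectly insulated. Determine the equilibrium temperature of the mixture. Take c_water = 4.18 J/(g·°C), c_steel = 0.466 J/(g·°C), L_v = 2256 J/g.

Energy balance with sensible and latent terms:
condense steam: −6.65·2256 = −15002; condensate cools 100→T: 6.65·4.18·(T − 100) = 27.8(T − 100); original water: 2892.6(T − 36.78); steel cup: 87.97·0.466·(T − 36.78) = 40.99(T − 36.78)
2961.4 T = 15002 + 2779.7 + 107896 = 125678
T ≈ 42.44 °C (< 100 °C, so full condensation is consistent).

T_f ≈ 42.4 °C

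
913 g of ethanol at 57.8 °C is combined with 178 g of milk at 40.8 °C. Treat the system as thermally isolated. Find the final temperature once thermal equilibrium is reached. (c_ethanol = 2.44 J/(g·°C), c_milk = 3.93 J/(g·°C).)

T_f ≈ 53.7 °C

T_f is the heat-capacity-weighted average of the initial temperatures:
T_f = (2227.7×57.8 + 699.54×40.8) / (2227.7 + 699.54)
    = 157303 / 2927.3 ≈ 53.74 °C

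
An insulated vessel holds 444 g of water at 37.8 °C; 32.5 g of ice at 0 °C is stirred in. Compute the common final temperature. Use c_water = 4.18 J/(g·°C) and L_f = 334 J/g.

T_f ≈ 29.8 °C

Heat gained plus heat lost sum to zero:
latent heat to melt: 32.5×334 = 10855
  meltwater 0→T: 32.5×4.18×T = 135.85 T
  water cools: 444×4.18×(T − 37.8) = 1855.9(T − 37.8)
1991.8 T = 70154 − 10855 = 59299
T ≈ 29.77 °C. Since T > 0 °C, the all-ice-melts assumption holds.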